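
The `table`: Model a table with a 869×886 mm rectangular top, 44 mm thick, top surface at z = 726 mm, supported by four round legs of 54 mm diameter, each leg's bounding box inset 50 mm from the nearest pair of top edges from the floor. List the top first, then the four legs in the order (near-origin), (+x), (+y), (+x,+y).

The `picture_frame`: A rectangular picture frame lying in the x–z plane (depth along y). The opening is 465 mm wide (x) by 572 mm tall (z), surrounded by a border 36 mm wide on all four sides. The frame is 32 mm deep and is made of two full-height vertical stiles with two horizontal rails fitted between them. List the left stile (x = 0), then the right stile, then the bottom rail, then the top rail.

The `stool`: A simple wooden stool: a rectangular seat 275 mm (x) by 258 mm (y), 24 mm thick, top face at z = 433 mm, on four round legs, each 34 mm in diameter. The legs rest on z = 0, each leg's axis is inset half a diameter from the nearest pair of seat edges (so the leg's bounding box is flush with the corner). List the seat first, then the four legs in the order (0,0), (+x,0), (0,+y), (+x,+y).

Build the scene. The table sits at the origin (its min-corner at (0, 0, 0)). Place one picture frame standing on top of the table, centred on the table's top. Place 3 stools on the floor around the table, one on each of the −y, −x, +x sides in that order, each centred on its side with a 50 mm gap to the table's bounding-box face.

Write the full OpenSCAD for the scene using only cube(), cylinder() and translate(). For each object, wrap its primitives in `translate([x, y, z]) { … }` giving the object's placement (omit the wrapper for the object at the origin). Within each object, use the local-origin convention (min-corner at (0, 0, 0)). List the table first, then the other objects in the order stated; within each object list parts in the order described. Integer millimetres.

translate([0, 0, 682]) cube([869, 886, 44]);
translate([77, 77, 0]) cylinder(h = 682, r = 27);
translate([792, 77, 0]) cylinder(h = 682, r = 27);
translate([77, 809, 0]) cylinder(h = 682, r = 27);
translate([792, 809, 0]) cylinder(h = 682, r = 27);
translate([166, 427, 726]) {
  cube([36, 32, 644]);
  translate([501, 0, 0]) cube([36, 32, 644]);
  translate([36, 0, 0]) cube([465, 32, 36]);
  translate([36, 0, 608]) cube([465, 32, 36]);
}
translate([297, -308, 0]) {
  translate([0, 0, 409]) cube([275, 258, 24]);
  translate([17, 17, 0]) cylinder(h = 409, r = 17);
  translate([258, 17, 0]) cylinder(h = 409, r = 17);
  translate([17, 241, 0]) cylinder(h = 409, r = 17);
  translate([258, 241, 0]) cylinder(h = 409, r = 17);
}
translate([-325, 314, 0]) {
  translate([0, 0, 409]) cube([275, 258, 24]);
  translate([17, 17, 0]) cylinder(h = 409, r = 17);
  translate([258, 17, 0]) cylinder(h = 409, r = 17);
  translate([17, 241, 0]) cylinder(h = 409, r = 17);
  translate([258, 241, 0]) cylinder(h = 409, r = 17);
}
translate([919, 314, 0]) {
  translate([0, 0, 409]) cube([275, 258, 24]);
  translate([17, 17, 0]) cylinder(h = 409, r = 17);
  translate([258, 17, 0]) cylinder(h = 409, r = 17);
  translate([17, 241, 0]) cylinder(h = 409, r = 17);
  translate([258, 241, 0]) cylinder(h = 409, r = 17);
}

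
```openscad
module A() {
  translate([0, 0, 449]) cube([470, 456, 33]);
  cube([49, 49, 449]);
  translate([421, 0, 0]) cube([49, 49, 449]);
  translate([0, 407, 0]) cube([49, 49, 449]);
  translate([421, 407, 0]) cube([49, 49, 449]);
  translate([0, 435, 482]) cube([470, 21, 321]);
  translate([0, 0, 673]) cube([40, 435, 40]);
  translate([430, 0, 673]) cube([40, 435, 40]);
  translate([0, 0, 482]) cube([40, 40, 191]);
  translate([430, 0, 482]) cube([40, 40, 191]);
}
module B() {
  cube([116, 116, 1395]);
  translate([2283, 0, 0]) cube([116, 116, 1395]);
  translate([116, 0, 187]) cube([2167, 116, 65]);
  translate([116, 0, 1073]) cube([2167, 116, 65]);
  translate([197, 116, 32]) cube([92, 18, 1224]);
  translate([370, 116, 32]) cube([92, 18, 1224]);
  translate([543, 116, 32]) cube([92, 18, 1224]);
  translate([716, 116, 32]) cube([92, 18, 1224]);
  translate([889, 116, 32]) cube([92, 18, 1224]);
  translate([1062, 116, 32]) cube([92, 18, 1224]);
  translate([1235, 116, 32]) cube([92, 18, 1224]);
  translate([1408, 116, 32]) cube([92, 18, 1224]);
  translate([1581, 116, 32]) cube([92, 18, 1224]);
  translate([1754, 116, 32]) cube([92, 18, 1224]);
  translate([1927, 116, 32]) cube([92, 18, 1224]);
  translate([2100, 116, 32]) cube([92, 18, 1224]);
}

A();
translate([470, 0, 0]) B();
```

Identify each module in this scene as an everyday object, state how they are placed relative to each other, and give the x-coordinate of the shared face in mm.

The chair's +x face and the fence section's −x face are both at x = 470 mm.

A is a chair. B is a fence section. The fence section is against the chair's +x side, with their −y faces flush. The x-coordinate of the shared face is 470 mm.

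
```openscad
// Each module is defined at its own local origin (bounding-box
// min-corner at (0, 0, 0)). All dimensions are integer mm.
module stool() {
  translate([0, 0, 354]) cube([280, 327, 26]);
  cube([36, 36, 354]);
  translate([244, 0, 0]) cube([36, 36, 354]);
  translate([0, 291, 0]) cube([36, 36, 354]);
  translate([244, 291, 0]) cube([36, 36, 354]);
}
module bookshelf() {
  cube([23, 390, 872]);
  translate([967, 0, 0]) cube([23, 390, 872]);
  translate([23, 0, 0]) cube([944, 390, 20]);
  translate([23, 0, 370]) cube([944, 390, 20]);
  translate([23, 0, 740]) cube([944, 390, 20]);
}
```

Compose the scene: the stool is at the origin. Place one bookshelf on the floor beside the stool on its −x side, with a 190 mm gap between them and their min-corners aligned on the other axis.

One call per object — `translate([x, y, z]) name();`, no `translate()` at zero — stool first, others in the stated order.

stool();
translate([-1180, 0, 0]) bookshelf();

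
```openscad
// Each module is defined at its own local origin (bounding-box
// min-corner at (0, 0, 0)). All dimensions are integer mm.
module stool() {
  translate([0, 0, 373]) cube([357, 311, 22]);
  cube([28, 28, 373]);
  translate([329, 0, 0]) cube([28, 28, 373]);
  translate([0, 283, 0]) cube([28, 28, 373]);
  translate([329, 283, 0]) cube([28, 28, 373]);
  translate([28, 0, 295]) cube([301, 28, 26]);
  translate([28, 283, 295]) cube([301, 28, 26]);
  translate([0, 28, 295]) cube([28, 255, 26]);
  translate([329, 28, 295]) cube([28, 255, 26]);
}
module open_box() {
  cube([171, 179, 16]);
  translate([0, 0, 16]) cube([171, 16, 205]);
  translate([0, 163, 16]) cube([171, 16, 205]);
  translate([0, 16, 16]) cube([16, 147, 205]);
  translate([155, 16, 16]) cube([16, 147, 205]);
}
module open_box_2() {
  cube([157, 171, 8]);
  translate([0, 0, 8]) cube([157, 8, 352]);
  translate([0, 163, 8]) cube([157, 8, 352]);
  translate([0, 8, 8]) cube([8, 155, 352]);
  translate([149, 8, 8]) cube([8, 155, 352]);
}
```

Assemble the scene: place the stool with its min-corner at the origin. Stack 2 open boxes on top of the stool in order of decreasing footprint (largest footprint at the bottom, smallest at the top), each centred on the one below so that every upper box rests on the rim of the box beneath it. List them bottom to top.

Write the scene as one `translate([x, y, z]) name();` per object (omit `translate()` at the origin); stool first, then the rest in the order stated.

stool();
translate([93, 66, 395]) open_box();
translate([100, 70, 616]) open_box_2();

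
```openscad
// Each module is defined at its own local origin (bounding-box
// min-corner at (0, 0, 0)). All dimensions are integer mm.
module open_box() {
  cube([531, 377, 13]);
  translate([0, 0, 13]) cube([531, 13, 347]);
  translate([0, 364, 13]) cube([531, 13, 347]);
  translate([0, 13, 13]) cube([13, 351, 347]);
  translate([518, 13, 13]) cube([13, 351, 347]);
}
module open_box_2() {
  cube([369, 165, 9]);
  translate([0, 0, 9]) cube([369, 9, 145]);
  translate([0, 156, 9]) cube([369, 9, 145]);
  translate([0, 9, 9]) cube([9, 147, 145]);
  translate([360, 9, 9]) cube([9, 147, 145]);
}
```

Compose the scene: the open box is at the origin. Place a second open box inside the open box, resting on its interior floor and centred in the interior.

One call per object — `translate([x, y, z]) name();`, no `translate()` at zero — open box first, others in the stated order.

open_box();
translate([81, 106, 13]) open_box_2();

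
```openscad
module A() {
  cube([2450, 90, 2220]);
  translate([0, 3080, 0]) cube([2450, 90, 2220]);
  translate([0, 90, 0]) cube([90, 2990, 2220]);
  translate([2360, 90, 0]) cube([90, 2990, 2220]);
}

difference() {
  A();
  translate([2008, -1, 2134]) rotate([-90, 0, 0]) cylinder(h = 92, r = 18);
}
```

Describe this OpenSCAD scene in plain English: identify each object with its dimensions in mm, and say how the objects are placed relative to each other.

A is the wall frame of a small rectangular building: four walls, each 2220 mm tall and 90 mm thick, enclosing a footprint 2450 mm (x) by 3170 mm (y) outside-to-outside, with no floor or roof. The front and back walls (the −y and +y sides) span the full width; the two side walls fit between them.

The house frame has a circular hole of radius 18 mm through its front wall, centred at (x = 2008, z = 2134).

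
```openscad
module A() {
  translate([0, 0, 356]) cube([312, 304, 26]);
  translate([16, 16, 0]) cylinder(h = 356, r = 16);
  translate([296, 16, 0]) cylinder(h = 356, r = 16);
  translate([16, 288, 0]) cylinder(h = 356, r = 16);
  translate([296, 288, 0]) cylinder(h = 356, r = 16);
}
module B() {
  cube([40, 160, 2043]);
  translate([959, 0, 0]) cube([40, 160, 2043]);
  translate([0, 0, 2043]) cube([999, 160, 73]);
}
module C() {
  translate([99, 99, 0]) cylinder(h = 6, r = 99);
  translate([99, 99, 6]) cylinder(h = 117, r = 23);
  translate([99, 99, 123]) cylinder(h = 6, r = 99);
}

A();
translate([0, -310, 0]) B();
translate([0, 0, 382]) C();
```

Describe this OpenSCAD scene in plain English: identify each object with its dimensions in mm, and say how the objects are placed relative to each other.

A is a four-legged stool. The seat is 312×304 mm, 26 mm thick, top at z = 382 mm. It stands on four round legs, each 32 mm in diameter, from z = 0 to the seat underside, each leg's axis is inset half a diameter from the nearest pair of seat edges (so the leg's bounding box is flush with the corner).

B is a rectangular door frame: two vertical jambs of 40×160 mm section, 2043 mm tall, with a clear opening 919 mm wide between their inner faces. A header 73 mm tall and 160 mm deep lies on top of the jambs and spans the full outside width.

C is a spool: two coaxial disc flanges of radius 99 mm and thickness 6 mm, joined by a core cylinder of radius 23 mm and height 117 mm. The lower flange rests on z = 0 and the three cylinders share a vertical axis.

The door frame is on the floor beside the stool on its −y side. The spool is on top of the stool.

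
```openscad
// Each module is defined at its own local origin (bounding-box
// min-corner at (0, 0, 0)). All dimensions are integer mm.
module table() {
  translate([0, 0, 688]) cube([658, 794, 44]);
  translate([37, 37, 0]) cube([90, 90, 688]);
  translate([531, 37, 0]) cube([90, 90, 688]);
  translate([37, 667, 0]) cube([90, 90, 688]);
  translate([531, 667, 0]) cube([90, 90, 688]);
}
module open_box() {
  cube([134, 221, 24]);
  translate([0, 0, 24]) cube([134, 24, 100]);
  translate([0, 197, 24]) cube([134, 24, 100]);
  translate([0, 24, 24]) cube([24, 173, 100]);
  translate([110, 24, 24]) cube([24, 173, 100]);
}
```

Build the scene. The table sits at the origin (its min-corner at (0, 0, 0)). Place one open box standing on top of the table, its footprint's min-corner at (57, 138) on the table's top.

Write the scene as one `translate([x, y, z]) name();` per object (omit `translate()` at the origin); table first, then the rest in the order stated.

table();
translate([57, 138, 732]) open_box();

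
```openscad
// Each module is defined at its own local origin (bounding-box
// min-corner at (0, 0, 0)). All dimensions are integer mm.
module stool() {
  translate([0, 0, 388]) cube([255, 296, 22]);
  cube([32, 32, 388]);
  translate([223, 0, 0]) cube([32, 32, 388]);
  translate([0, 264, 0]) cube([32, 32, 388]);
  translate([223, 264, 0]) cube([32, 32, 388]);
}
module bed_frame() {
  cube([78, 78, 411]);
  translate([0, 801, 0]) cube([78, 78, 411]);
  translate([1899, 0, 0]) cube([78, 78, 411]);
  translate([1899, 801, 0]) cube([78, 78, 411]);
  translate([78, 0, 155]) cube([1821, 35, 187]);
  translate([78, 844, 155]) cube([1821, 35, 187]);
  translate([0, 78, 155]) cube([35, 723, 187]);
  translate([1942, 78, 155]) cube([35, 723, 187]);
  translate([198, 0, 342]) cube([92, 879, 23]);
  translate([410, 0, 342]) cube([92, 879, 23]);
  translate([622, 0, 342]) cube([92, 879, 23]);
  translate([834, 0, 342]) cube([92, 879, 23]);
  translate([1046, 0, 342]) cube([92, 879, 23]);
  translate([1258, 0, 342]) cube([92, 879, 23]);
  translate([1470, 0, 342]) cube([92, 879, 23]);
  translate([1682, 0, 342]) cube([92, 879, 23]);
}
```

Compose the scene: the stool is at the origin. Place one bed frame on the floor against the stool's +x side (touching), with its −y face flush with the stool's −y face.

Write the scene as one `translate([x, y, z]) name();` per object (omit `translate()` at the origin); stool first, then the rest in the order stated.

stool();
translate([255, 0, 0]) bed_frame();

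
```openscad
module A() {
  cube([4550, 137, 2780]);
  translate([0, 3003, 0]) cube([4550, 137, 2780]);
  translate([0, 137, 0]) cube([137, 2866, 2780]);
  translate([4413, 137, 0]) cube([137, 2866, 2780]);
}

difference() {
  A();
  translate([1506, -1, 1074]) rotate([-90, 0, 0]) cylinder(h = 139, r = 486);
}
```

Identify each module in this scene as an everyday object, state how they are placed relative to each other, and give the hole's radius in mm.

The subtracted cylinder has r = 486 mm.

A is a house frame. The house frame has a circular hole through its front wall. The hole's radius is 486 mm.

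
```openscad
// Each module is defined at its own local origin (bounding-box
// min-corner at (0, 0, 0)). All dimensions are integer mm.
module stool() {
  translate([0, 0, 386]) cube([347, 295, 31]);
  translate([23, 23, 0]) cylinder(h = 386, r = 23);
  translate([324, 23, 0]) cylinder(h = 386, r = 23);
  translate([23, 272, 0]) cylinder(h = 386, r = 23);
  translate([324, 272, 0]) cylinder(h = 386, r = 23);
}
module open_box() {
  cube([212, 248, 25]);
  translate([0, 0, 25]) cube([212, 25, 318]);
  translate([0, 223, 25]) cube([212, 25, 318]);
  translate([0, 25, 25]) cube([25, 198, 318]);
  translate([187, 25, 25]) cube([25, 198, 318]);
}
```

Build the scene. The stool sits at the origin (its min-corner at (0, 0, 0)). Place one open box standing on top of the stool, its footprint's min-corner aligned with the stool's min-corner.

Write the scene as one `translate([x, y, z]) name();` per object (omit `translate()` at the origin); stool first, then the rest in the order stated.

stool();
translate([0, 0, 417]) open_box();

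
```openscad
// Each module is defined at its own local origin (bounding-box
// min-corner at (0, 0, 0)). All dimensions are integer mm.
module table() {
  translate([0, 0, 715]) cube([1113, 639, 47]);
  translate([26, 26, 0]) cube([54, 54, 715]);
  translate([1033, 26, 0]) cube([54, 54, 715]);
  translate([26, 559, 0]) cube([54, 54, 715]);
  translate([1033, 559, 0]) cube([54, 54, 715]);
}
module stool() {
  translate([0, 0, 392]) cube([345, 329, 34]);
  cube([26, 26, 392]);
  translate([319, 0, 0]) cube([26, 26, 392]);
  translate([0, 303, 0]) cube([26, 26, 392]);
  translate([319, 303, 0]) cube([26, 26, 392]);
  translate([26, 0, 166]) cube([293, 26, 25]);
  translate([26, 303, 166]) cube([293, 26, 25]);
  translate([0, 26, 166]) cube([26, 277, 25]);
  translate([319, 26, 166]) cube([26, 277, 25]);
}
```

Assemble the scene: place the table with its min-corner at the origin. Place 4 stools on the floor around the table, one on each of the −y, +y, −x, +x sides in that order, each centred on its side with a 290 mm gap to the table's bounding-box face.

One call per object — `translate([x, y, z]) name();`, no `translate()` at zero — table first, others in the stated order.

table();
translate([384, -619, 0]) stool();
translate([384, 929, 0]) stool();
translate([-635, 155, 0]) stool();
translate([1403, 155, 0]) stool();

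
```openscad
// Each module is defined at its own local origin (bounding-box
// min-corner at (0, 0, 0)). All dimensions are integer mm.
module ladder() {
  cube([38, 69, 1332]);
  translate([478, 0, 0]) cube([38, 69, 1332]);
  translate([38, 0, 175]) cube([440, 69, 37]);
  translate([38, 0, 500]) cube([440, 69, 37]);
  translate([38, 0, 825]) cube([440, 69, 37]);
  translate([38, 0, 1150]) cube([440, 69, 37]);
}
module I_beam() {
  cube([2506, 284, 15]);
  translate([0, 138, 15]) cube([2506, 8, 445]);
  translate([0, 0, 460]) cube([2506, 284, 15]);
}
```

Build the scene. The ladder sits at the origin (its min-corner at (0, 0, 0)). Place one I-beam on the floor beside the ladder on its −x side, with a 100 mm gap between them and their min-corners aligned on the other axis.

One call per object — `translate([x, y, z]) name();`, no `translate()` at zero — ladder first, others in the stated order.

ladder();
translate([-2606, 0, 0]) I_beam();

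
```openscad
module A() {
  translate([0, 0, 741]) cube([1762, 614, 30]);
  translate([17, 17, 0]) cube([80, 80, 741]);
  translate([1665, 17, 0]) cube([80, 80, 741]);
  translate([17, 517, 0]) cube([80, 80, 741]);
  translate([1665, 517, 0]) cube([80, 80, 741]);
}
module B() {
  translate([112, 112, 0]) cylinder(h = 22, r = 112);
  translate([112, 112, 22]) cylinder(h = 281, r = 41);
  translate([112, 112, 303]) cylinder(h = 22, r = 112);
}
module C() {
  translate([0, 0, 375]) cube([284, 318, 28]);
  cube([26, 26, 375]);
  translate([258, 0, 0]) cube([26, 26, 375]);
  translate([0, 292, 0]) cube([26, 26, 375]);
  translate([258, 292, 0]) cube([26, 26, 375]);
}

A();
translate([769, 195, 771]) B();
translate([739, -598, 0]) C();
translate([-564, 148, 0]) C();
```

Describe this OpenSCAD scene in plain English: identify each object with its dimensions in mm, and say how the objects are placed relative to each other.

A is a table with a 1762×614 mm rectangular top, 30 mm thick, top surface at z = 771 mm, supported by four 80×80 mm square legs, each inset 17 mm from the nearest pair of top edges, running from the floor.

B is a spool: two coaxial disc flanges of radius 112 mm and thickness 22 mm, joined by a core cylinder of radius 41 mm and height 281 mm. The lower flange rests on z = 0 and the three cylinders share a vertical axis.

C is a four-legged stool. The seat is a 284×318×28 mm slab whose top surface is at z = 403 mm; four square legs, each 26×26 mm in cross-section, run from the floor (z = 0) to the underside of the seat, each flush with a corner of the seat.

The spool is on top of the table, centred. Two stools sit around the table at the −y, −x sides.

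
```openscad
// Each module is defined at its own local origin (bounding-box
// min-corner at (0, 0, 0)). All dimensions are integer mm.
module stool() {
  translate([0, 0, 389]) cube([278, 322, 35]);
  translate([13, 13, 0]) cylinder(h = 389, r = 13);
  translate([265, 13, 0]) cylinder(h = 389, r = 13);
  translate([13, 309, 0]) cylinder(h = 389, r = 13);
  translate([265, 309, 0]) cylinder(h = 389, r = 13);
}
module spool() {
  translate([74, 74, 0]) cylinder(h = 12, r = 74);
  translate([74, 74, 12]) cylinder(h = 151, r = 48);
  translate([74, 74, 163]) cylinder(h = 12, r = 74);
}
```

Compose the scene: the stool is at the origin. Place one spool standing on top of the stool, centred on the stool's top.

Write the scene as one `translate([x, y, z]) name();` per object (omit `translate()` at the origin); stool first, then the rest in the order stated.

stool();
translate([65, 87, 424]) spool();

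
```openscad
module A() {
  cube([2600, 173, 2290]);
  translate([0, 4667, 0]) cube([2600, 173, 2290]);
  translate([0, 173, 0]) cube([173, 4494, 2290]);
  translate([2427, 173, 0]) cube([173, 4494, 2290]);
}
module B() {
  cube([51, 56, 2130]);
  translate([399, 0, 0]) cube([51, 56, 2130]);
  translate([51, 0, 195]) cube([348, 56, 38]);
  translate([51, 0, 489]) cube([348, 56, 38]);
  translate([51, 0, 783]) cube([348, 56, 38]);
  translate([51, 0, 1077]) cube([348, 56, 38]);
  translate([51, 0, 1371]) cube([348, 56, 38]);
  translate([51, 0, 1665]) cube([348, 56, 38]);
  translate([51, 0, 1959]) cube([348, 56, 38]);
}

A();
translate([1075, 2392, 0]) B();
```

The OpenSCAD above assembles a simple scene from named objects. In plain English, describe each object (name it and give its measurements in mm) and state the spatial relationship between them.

A is the wall frame of a small rectangular building: four walls, each 2290 mm tall and 173 mm thick, enclosing a footprint 2600 mm (x) by 4840 mm (y) outside-to-outside, with no floor or roof. The front and back walls (the −y and +y sides) span the full width; the two side walls fit between them.

B is a straight ladder. Two 51×56 mm vertical rails, 2130 mm tall, stand 450 mm apart (outside-to-outside) with their front faces coplanar on the −y side. 7 rungs, each 56 mm deep and 38 mm tall, span between the inner faces of the rails, front faces flush with the rails. The lowest rung's underside is at z = 195 mm and rungs are spaced 294 mm apart (underside to underside).

The ladder sits inside the house frame, centred.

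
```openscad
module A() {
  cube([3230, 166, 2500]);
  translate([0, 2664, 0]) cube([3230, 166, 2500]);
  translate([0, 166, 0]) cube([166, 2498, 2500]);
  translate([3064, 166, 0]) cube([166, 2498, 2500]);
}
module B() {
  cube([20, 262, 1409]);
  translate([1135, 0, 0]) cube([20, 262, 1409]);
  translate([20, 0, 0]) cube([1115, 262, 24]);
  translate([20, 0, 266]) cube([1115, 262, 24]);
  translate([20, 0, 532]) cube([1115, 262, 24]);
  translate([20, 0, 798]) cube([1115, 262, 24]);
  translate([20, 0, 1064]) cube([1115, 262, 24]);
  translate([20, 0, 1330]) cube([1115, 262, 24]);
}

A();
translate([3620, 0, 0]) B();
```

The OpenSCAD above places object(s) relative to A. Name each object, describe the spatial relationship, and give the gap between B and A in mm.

The bookshelf's nearest face is 390 mm from the house frame's +x face.

A is a house frame. B is a bookshelf. The bookshelf is on the floor beside the house frame on its +x side. The gap between the bookshelf and the house frame is 390 mm.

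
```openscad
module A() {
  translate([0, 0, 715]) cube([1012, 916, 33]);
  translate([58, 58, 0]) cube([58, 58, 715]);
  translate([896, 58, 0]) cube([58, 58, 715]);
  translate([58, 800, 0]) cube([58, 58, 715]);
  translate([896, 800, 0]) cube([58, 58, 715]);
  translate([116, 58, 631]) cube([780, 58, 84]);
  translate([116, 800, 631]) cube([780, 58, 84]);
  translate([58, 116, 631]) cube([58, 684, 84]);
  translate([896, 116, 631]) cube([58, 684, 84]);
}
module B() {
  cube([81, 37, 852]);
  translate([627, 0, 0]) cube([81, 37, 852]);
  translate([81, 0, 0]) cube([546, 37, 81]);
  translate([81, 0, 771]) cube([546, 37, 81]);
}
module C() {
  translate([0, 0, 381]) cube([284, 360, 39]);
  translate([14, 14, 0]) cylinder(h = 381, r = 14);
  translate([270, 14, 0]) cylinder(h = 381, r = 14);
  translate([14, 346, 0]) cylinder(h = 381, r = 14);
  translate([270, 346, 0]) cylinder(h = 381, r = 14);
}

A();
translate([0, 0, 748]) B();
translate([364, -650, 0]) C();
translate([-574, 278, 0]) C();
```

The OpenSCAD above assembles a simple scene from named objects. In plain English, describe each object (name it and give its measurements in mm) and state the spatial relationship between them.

A is a table with a 1012×916 mm rectangular top, 33 mm thick, top surface at z = 748 mm, supported by four 58×58 mm square legs, each inset 58 mm from the nearest pair of top edges, running from the floor. Four apron rails, 58 mm thick and 84 mm tall, run between adjacent legs with their top edges flush with the underside of the top and their outer faces flush with the legs' outer faces.

B is a rectangular picture frame lying in the x–z plane (depth along y). The opening is 546 mm wide (x) by 690 mm tall (z), surrounded by a border 81 mm wide on all four sides. The frame is 37 mm deep and is made of two full-height vertical stiles with two horizontal rails fitted between them.

C is a four-legged stool. The seat is a 284×360×39 mm slab whose top surface is at z = 420 mm; four round legs, each 28 mm in diameter, run from the floor (z = 0) to the underside of the seat, each leg's axis is inset half a diameter from the nearest pair of seat edges (so the leg's bounding box is flush with the corner).

The picture frame is on top of the table. Two stools sit around the table at the −y, −x sides.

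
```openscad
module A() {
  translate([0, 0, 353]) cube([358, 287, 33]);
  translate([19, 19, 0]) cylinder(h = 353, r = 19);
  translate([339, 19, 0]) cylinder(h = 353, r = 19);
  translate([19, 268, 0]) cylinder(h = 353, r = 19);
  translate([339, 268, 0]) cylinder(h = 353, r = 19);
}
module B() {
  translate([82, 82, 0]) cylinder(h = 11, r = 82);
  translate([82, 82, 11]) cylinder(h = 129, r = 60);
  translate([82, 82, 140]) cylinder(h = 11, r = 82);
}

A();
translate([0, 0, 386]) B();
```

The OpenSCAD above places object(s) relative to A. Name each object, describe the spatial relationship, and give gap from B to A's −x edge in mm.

The spool's min-x is at 0; the stool's min-x is 0; gap = 0 mm.

A is a stool. B is a spool. The spool is on top of the stool. The gap from the spool to the stool's −x edge is 0 mm.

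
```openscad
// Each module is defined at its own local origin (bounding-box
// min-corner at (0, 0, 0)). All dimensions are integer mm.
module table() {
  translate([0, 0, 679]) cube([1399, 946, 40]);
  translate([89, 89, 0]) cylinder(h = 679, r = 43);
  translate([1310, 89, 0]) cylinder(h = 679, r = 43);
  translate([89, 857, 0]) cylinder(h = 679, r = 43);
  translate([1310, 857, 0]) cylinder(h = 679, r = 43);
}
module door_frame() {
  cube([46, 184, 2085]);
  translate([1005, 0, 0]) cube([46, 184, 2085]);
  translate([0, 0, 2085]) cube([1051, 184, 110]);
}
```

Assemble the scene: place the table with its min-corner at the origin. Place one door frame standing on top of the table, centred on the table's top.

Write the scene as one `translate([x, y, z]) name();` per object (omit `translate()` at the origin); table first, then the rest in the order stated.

table();
translate([174, 381, 719]) door_frame();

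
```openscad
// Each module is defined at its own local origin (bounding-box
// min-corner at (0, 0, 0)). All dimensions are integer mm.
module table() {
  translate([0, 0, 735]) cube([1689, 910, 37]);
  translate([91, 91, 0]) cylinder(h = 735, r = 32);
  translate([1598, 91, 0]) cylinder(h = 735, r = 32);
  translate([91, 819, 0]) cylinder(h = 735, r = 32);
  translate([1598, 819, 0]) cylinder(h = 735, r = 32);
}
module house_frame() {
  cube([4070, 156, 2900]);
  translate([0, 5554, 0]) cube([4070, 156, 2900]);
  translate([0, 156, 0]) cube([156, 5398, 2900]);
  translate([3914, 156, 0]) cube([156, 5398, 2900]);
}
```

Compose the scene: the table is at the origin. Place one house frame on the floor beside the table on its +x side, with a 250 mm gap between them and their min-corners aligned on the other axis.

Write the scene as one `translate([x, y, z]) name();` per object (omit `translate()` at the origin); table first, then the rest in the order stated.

table();
translate([1939, 0, 0]) house_frame();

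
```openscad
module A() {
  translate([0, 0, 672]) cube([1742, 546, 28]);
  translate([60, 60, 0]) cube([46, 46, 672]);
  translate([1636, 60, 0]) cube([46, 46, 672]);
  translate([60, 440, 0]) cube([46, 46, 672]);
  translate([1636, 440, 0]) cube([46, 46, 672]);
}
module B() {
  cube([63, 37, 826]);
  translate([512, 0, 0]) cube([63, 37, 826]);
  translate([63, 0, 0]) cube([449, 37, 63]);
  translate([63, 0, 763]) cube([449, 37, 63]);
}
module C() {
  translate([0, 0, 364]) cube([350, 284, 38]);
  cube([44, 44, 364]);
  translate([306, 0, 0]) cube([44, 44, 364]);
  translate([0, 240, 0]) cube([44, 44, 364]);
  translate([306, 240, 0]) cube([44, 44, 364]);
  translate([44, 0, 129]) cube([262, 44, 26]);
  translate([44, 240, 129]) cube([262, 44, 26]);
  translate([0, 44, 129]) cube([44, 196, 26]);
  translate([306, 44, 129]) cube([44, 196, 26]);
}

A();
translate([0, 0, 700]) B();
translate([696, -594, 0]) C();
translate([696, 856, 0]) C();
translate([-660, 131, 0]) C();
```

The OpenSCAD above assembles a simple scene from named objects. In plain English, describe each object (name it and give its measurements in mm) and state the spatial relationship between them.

A is a table: top 1742 mm (x) × 546 mm (y), 28 mm thick, upper face at z = 700 mm, on four 46×46 mm square legs, each inset 60 mm from the nearest pair of top edges, running from z = 0 to the bottom of the top.

B is a picture frame with a 449×700 mm rectangular opening (x by z) and a uniform 63 mm border on every side. Frame depth is 37 mm along y. It is built from two vertical stiles running the full outside height and two horizontal rails spanning the gap between the stiles.

C is a four-legged stool. The seat is a 350×284×38 mm slab whose top surface is at z = 402 mm; four square legs, each 44×44 mm in cross-section, run from the floor (z = 0) to the underside of the seat, each flush with a corner of the seat. Four stretchers, 44 mm wide and 26 mm tall, connect adjacent legs with their undersides at z = 129 mm, each running between the inner faces of the legs it joins and aligned with the legs' outer faces on the other axis.

The picture frame is on top of the table. Three stools sit around the table at the −y, +y, −x sides.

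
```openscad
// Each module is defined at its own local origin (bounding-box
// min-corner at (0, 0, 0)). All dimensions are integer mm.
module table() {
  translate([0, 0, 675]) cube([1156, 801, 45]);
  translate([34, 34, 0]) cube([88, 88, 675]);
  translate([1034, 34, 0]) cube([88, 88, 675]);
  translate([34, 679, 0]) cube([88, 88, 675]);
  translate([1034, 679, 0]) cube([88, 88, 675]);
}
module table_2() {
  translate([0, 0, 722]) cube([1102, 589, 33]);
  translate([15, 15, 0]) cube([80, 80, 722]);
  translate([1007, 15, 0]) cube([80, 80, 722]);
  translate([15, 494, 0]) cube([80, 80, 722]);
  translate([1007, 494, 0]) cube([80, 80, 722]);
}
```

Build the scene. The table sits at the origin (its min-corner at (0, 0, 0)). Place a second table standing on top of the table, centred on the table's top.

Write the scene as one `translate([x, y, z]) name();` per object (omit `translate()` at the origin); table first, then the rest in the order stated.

table();
translate([27, 106, 720]) table_2();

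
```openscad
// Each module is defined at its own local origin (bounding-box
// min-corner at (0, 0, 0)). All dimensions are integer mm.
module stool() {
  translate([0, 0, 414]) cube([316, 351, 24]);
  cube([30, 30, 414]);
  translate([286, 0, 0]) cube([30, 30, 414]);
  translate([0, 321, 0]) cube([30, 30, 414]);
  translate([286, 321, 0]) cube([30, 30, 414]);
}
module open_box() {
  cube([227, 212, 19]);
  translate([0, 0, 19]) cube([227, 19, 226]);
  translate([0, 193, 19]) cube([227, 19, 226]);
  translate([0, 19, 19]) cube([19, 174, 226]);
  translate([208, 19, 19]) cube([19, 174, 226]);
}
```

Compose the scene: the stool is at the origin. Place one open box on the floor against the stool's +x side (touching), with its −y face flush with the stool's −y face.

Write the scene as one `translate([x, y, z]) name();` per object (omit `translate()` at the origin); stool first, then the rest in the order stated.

stool();
translate([316, 0, 0]) open_box();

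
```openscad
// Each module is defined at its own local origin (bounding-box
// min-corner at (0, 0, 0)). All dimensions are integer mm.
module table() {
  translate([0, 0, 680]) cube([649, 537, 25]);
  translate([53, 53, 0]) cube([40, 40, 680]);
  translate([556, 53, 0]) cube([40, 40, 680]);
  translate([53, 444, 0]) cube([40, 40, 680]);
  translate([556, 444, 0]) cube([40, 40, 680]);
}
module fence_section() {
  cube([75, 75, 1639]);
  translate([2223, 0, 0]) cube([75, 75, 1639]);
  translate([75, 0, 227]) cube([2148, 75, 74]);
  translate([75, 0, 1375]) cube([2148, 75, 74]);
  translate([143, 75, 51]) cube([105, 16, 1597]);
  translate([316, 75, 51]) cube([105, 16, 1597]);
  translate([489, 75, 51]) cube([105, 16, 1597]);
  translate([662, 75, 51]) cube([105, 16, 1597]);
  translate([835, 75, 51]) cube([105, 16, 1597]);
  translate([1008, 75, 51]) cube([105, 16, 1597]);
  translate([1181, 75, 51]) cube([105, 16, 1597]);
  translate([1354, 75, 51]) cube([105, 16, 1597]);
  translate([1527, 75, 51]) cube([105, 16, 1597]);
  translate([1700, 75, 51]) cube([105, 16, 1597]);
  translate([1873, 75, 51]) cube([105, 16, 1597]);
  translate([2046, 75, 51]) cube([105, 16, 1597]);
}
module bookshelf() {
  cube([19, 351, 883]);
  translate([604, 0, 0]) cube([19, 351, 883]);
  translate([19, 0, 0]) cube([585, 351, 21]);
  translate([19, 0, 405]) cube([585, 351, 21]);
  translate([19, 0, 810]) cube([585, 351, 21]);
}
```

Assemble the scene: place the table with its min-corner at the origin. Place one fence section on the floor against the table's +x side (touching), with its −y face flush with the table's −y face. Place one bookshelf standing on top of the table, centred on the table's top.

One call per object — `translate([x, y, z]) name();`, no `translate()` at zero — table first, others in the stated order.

table();
translate([649, 0, 0]) fence_section();
translate([13, 93, 705]) bookshelf();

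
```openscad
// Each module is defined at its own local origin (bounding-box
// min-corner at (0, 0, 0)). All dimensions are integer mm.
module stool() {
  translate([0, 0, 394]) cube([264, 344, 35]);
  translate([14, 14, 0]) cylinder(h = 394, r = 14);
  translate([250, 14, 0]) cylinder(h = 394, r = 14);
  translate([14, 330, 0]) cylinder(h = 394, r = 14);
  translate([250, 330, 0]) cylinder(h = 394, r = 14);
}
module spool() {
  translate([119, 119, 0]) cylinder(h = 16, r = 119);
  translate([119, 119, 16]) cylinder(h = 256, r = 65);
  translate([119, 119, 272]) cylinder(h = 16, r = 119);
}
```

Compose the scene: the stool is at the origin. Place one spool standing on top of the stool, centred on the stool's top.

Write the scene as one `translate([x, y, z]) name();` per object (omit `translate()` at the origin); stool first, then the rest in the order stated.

stool();
translate([13, 53, 429]) spool();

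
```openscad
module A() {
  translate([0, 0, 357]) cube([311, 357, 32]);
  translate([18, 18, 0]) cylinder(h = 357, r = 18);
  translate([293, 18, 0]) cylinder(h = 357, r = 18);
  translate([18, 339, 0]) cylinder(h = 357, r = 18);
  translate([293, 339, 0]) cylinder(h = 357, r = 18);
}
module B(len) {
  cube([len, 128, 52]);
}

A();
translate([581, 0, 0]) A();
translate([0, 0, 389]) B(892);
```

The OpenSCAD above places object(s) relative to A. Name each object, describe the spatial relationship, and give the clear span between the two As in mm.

A is a stool. B is a beam. A beam spans the tops of two stools. The clear span between the two stools is 270 mm.

Second stool starts at x = 581; first ends at x = 311; clear span = 581 − 311 = 270 mm.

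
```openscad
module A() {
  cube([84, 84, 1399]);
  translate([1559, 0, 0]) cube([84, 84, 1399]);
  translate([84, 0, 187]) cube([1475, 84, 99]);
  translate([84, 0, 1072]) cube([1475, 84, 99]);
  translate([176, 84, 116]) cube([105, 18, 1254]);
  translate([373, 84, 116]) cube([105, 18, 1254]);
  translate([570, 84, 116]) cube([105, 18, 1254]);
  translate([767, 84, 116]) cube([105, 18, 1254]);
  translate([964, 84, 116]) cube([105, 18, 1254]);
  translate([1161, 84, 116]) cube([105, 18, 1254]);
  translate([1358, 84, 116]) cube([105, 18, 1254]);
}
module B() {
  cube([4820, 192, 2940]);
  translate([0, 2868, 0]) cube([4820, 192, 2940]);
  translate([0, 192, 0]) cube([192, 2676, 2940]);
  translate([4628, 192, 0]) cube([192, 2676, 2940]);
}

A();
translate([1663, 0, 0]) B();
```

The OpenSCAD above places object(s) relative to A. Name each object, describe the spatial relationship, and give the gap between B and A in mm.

A is a fence section. B is a house frame. The house frame is on the floor beside the fence section on its +x side. The gap between the house frame and the fence section is 20 mm.

The house frame's nearest face is 20 mm from the fence section's +x face.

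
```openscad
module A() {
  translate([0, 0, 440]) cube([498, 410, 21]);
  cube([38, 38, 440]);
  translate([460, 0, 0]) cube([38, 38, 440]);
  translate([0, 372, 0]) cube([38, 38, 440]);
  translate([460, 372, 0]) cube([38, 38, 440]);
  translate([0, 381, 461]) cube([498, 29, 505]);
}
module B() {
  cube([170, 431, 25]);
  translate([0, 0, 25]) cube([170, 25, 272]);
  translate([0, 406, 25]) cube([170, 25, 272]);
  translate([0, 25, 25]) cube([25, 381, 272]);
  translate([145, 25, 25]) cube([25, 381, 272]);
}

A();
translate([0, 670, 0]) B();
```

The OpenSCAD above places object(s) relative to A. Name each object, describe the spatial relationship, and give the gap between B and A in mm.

The open box's nearest face is 260 mm from the chair's +y face.

A is a chair. B is an open box. The open box is on the floor beside the chair on its +y side. The gap between the open box and the chair is 260 mm.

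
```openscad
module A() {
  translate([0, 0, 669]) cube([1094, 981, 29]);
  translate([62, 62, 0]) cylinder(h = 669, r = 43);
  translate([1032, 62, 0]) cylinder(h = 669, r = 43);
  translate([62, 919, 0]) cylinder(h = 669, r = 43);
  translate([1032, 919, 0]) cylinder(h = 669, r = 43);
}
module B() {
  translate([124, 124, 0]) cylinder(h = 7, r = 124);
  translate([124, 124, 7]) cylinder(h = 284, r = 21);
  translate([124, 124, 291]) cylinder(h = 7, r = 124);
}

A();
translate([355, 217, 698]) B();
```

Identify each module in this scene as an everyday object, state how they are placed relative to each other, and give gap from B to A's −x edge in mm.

A is a table. B is a spool. The spool is on top of the table. The gap from the spool to the table's −x edge is 355 mm.

The spool's min-x is at 355; the table's min-x is 0; gap = 355 mm.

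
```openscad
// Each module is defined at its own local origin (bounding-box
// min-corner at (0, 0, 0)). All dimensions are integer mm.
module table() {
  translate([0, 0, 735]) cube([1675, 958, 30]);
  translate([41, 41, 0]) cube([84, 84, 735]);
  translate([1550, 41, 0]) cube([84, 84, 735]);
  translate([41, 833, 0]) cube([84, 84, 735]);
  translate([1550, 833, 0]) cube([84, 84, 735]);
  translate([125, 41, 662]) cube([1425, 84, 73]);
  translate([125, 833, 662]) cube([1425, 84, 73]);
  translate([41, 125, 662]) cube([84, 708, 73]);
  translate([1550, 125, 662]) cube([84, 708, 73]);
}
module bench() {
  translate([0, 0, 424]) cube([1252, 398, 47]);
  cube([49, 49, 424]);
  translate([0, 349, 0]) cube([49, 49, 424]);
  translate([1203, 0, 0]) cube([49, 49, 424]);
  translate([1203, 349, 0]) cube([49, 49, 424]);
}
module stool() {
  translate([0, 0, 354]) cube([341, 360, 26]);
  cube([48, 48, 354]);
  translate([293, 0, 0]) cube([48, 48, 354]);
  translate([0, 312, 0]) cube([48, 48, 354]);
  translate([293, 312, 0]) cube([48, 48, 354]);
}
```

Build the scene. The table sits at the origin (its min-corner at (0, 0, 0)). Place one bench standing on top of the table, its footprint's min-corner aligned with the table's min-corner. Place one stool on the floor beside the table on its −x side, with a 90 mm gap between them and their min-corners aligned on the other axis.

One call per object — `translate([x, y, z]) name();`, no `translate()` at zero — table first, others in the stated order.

table();
translate([0, 0, 765]) bench();
translate([-431, 0, 0]) stool();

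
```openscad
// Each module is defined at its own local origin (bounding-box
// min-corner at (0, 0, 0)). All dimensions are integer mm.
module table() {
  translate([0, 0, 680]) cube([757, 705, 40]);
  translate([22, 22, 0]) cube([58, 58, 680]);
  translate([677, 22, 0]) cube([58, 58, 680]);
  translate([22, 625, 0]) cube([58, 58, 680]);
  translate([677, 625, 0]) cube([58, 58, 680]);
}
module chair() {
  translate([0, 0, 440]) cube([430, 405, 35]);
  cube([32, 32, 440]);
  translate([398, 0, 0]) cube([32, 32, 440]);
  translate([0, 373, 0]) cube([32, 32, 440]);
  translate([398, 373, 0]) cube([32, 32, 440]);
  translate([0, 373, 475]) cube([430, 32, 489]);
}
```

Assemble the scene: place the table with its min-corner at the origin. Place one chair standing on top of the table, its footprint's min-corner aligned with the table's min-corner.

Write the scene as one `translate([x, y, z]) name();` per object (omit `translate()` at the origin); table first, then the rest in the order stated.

table();
translate([0, 0, 720]) chair();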